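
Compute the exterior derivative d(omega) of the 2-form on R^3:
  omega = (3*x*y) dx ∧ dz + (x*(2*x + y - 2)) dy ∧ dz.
d(omega) = (x + y - 2) dx ∧ dy ∧ dz

For a 2-form omega = sum_{i<j} g_{ij} dx_i ∧ dx_j, the exterior derivative is
  d(omega) = sum_{i<j} d(g_{ij}) ∧ dx_i ∧ dx_j = sum_{i<j, k} (∂g_{ij}/∂x_k) dx_k ∧ dx_i ∧ dx_j.
Expand each term, using dx_k ∧ dx_i ∧ dx_j = sgn(permutation) dx_{(a)} ∧ dx_{(b)} ∧ dx_{(c)} with (a < b < c) sorted:
  d(3*x*y) includes (∂/∂y)(3*x*y) dy = (3*x) dy, which multiplied by dx ∧ dz gives (-3*x) dx ∧ dy ∧ dz
  d(x*(2*x + y - 2)) includes (∂/∂x)(x*(2*x + y - 2)) dx = (4*x + y - 2) dx, which multiplied by dy ∧ dz gives (4*x + y - 2) dx ∧ dy ∧ dz
Collecting like 3-forms: d(omega) = (x + y - 2) dx ∧ dy ∧ dz.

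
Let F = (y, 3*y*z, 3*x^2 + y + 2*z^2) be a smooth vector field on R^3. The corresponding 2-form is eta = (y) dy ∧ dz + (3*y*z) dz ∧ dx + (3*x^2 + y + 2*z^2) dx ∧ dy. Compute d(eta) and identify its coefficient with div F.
d(eta) = (7*z) dx ∧ dy ∧ dz; div F = 7*z

For a 2-form in R^3 of the form above, applying d gives a 3-form with coefficient ∂P/∂x + ∂Q/∂y + ∂R/∂z:
  ∂P/∂x = 0
  ∂Q/∂y = 3*z
  ∂R/∂z = 4*z
Sum = 7*z, which is exactly div F.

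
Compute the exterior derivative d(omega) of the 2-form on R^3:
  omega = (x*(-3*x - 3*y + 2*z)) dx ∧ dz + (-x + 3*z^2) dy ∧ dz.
d(omega) = (3*x - 1) dx ∧ dy ∧ dz

For a 2-form omega = sum_{i<j} g_{ij} dx_i ∧ dx_j, the exterior derivative is
  d(omega) = sum_{i<j} d(g_{ij}) ∧ dx_i ∧ dx_j = sum_{i<j, k} (∂g_{ij}/∂x_k) dx_k ∧ dx_i ∧ dx_j.
Expand each term, using dx_k ∧ dx_i ∧ dx_j = sgn(permutation) dx_{(a)} ∧ dx_{(b)} ∧ dx_{(c)} with (a < b < c) sorted:
  d(x*(-3*x - 3*y + 2*z)) includes (∂/∂y)(x*(-3*x - 3*y + 2*z)) dy = (-3*x) dy, which multiplied by dx ∧ dz gives (3*x) dx ∧ dy ∧ dz
  d(-x + 3*z^2) includes (∂/∂x)(-x + 3*z^2) dx = (-1) dx, which multiplied by dy ∧ dz gives (-1) dx ∧ dy ∧ dz
Collecting like 3-forms: d(omega) = (3*x - 1) dx ∧ dy ∧ dz.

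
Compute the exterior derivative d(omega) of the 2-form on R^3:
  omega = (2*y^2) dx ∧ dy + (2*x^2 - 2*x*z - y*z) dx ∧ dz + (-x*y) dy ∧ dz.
d(omega) = (-y + z) dx ∧ dy ∧ dz

For a 2-form omega = sum_{i<j} g_{ij} dx_i ∧ dx_j, the exterior derivative is
  d(omega) = sum_{i<j} d(g_{ij}) ∧ dx_i ∧ dx_j = sum_{i<j, k} (∂g_{ij}/∂x_k) dx_k ∧ dx_i ∧ dx_j.
Expand each term, using dx_k ∧ dx_i ∧ dx_j = sgn(permutation) dx_{(a)} ∧ dx_{(b)} ∧ dx_{(c)} with (a < b < c) sorted:
  d(2*x^2 - 2*x*z - y*z) includes (∂/∂y)(2*x^2 - 2*x*z - y*z) dy = (-z) dy, which multiplied by dx ∧ dz gives (z) dx ∧ dy ∧ dz
  d(-x*y) includes (∂/∂x)(-x*y) dx = (-y) dx, which multiplied by dy ∧ dz gives (-y) dx ∧ dy ∧ dz
Collecting like 3-forms: d(omega) = (-y + z) dx ∧ dy ∧ dz.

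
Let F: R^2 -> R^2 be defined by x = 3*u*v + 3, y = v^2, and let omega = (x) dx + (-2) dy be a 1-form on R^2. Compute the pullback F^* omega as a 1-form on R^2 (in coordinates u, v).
F^* omega = (9*v*(u*v + 1)) du + (9*u^2*v + 9*u - 4*v) dv

Using F^*(f dg) = (f ∘ F) d(g ∘ F), substitute each coordinate x_i by F_i(u, v) in f_i, and replace dx_i by d F_i = (∂F_i/∂u) du + (∂F_i/∂v) dv.
  For the x component: f_1(F) = 3*u*v + 3; d F_1 = (3*v) du + (3*u) dv
  For the y component: f_2(F) = -2; d F_2 = (0) du + (2*v) dv
Combining and collecting du, dv coefficients:
  coeff of du: 9*v*(u*v + 1)
  coeff of dv: 9*u^2*v + 9*u - 4*v
F^* omega = (9*v*(u*v + 1)) du + (9*u^2*v + 9*u - 4*v) dv.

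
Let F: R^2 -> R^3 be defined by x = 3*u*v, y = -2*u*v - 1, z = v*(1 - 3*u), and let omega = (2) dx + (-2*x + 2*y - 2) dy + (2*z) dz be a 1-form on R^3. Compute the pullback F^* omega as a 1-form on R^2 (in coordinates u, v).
F^* omega = (2*v*(19*u*v - 3*v + 7)) du + (38*u^2*v - 12*u*v + 14*u + 2*v) dv

Using F^*(f dg) = (f ∘ F) d(g ∘ F), substitute each coordinate x_i by F_i(u, v) in f_i, and replace dx_i by d F_i = (∂F_i/∂u) du + (∂F_i/∂v) dv.
  For the x component: f_1(F) = 2; d F_1 = (3*v) du + (3*u) dv
  For the y component: f_2(F) = -10*u*v - 4; d F_2 = (-2*v) du + (-2*u) dv
  For the z component: f_3(F) = 2*v*(1 - 3*u); d F_3 = (-3*v) du + (1 - 3*u) dv
Combining and collecting du, dv coefficients:
  coeff of du: 2*v*(19*u*v - 3*v + 7)
  coeff of dv: 38*u^2*v - 12*u*v + 14*u + 2*v
F^* omega = (2*v*(19*u*v - 3*v + 7)) du + (38*u^2*v - 12*u*v + 14*u + 2*v) dv.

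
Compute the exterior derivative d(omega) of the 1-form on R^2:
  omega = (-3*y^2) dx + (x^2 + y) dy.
d(omega) = (2*x + 6*y) dx ∧ dy

For a 1-form omega = sum_i f_i dx_i, the exterior derivative is
  d(omega) = sum_{i < j} (∂f_j/∂x_i - ∂f_i/∂x_j) dx_i ∧ dx_j.
  coefficient of dx ∧ dy: ∂f_2/∂x - ∂f_1/∂y = ∂(x^2 + y)/∂x - ∂(-3*y^2)/∂y = 2*x + 6*y
Assembling: d(omega) = (2*x + 6*y) dx ∧ dy.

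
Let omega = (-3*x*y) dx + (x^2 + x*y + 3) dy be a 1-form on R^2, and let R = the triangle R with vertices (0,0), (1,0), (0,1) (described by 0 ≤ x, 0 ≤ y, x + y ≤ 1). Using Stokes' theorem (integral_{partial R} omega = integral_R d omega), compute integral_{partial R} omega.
integral_(partial R) omega = 1

Stokes: integral_partial_R omega = integral_R d omega with d omega = (∂Q/∂x - ∂P/∂y) dx ∧ dy.
  ∂Q/∂x = 2*x + y
  ∂P/∂y = -3*x
  integrand = ∂Q/∂x - ∂P/∂y = 5*x + y.
Integrating over R: integral_0^1 integral_0^{1-x} (5*x + y) dy dx = 1.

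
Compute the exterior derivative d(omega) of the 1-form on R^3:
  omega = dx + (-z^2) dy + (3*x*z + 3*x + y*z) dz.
d(omega) = (3*z + 3) dx ∧ dz + (3*z) dy ∧ dz

For a 1-form omega = sum_i f_i dx_i, the exterior derivative is
  d(omega) = sum_{i < j} (∂f_j/∂x_i - ∂f_i/∂x_j) dx_i ∧ dx_j.
  coefficient of dx ∧ dz: ∂f_3/∂x - ∂f_1/∂z = ∂(3*x*z + 3*x + y*z)/∂x - ∂(1)/∂z = 3*z + 3
  coefficient of dy ∧ dz: ∂f_3/∂y - ∂f_2/∂z = ∂(3*x*z + 3*x + y*z)/∂y - ∂(-z^2)/∂z = 3*z
Assembling: d(omega) = (3*z + 3) dx ∧ dz + (3*z) dy ∧ dz.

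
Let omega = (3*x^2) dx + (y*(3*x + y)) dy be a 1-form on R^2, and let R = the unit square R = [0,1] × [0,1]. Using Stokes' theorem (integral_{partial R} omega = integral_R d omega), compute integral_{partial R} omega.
integral_(partial R) omega = 3/2

Stokes: integral_partial_R omega = integral_R d omega with d omega = (∂Q/∂x - ∂P/∂y) dx ∧ dy.
  ∂Q/∂x = 3*y
  ∂P/∂y = 0
  integrand = ∂Q/∂x - ∂P/∂y = 3*y.
Integrating over R: integral_0^1 integral_0^1 (3*y) dx dy = 3/2.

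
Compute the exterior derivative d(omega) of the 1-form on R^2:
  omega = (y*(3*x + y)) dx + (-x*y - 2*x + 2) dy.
d(omega) = (-3*x - 3*y - 2) dx ∧ dy

For a 1-form omega = sum_i f_i dx_i, the exterior derivative is
  d(omega) = sum_{i < j} (∂f_j/∂x_i - ∂f_i/∂x_j) dx_i ∧ dx_j.
  coefficient of dx ∧ dy: ∂f_2/∂x - ∂f_1/∂y = ∂(-x*y - 2*x + 2)/∂x - ∂(y*(3*x + y))/∂y = -3*x - 3*y - 2
Assembling: d(omega) = (-3*x - 3*y - 2) dx ∧ dy.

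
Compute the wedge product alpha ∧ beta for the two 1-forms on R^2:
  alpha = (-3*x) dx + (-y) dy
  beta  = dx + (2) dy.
alpha ∧ beta = (-6*x + y) dx ∧ dy

Distribute the wedge, using dx_i ∧ dx_j = -dx_j ∧ dx_i and dx_i ∧ dx_i = 0. For each pair (i, j) with i < j, the coefficient of dx_i ∧ dx_j in alpha ∧ beta is (alpha_i * beta_j - alpha_j * beta_i). Collecting: alpha ∧ beta = (-6*x + y) dx ∧ dy.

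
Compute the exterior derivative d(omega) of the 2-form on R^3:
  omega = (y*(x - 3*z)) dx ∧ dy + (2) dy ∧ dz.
d(omega) = (-3*y) dx ∧ dy ∧ dz

For a 2-form omega = sum_{i<j} g_{ij} dx_i ∧ dx_j, the exterior derivative is
  d(omega) = sum_{i<j} d(g_{ij}) ∧ dx_i ∧ dx_j = sum_{i<j, k} (∂g_{ij}/∂x_k) dx_k ∧ dx_i ∧ dx_j.
Expand each term, using dx_k ∧ dx_i ∧ dx_j = sgn(permutation) dx_{(a)} ∧ dx_{(b)} ∧ dx_{(c)} with (a < b < c) sorted:
  d(y*(x - 3*z)) includes (∂/∂z)(y*(x - 3*z)) dz = (-3*y) dz, which multiplied by dx ∧ dy gives (-3*y) dx ∧ dy ∧ dz
Collecting like 3-forms: d(omega) = (-3*y) dx ∧ dy ∧ dz.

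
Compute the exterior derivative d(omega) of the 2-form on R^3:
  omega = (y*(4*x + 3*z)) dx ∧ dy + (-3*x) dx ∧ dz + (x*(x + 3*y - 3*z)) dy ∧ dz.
d(omega) = (2*x + 6*y - 3*z) dx ∧ dy ∧ dz

For a 2-form omega = sum_{i<j} g_{ij} dx_i ∧ dx_j, the exterior derivative is
  d(omega) = sum_{i<j} d(g_{ij}) ∧ dx_i ∧ dx_j = sum_{i<j, k} (∂g_{ij}/∂x_k) dx_k ∧ dx_i ∧ dx_j.
Expand each term, using dx_k ∧ dx_i ∧ dx_j = sgn(permutation) dx_{(a)} ∧ dx_{(b)} ∧ dx_{(c)} with (a < b < c) sorted:
  d(y*(4*x + 3*z)) includes (∂/∂z)(y*(4*x + 3*z)) dz = (3*y) dz, which multiplied by dx ∧ dy gives (3*y) dx ∧ dy ∧ dz
  d(x*(x + 3*y - 3*z)) includes (∂/∂x)(x*(x + 3*y - 3*z)) dx = (2*x + 3*y - 3*z) dx, which multiplied by dy ∧ dz gives (2*x + 3*y - 3*z) dx ∧ dy ∧ dz
Collecting like 3-forms: d(omega) = (2*x + 6*y - 3*z) dx ∧ dy ∧ dz.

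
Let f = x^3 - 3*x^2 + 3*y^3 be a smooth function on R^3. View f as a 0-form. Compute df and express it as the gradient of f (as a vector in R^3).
df = (3*x*(x - 2)) dx + (9*y^2) dy + (0) dz; grad f = (3*x*(x - 2), 9*y^2, 0)

For a 0-form f, d f = (∂f/∂x) dx + (∂f/∂y) dy + (∂f/∂z) dz. The components of the vector representation are exactly the entries of grad f in Cartesian coordinates:
  ∂f/∂x = 3*x*(x - 2)
  ∂f/∂y = 9*y^2
  ∂f/∂z = 0.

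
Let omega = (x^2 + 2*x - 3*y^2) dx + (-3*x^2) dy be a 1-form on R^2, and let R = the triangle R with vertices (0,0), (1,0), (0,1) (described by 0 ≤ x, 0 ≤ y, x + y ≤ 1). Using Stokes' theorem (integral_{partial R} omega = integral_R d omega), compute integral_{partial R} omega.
integral_(partial R) omega = 0

Stokes: integral_partial_R omega = integral_R d omega with d omega = (∂Q/∂x - ∂P/∂y) dx ∧ dy.
  ∂Q/∂x = -6*x
  ∂P/∂y = -6*y
  integrand = ∂Q/∂x - ∂P/∂y = -6*x + 6*y.
Integrating over R: integral_0^1 integral_0^{1-x} (-6*x + 6*y) dy dx = 0.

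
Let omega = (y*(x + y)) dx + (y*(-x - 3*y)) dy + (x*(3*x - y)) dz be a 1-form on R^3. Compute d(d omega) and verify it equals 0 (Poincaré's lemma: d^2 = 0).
d(d omega) = 0

Step 1: d omega = sum_{i<j} (∂f_j/∂x_i - ∂f_i/∂x_j) dx_i ∧ dx_j:
  coeff of dx ∧ dy: -x - 3*y
  coeff of dx ∧ dz: 6*x - y
  coeff of dy ∧ dz: -x
Step 2: Apply d again to each 2-form coefficient. The only possible 3-form in R^3 is dx ∧ dy ∧ dz, with coefficient
  ∂(coeff of dy∧dz)/∂x - ∂(coeff of dx∧dz)/∂y + ∂(coeff of dx∧dy)/∂z
  = ∂/∂x (-x) - ∂/∂y (6*x - y) + ∂/∂z (-x - 3*y).
Each of these terms simplifies to sums of mixed partials that cancel in pairs. The result is 0 (by equality of mixed partials for smooth functions — Schwarz / Clairaut).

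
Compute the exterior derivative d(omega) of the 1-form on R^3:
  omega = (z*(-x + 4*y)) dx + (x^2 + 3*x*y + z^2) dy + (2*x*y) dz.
d(omega) = (2*x + 3*y - 4*z) dx ∧ dy + (x - 2*y) dx ∧ dz + (2*x - 2*z) dy ∧ dz

For a 1-form omega = sum_i f_i dx_i, the exterior derivative is
  d(omega) = sum_{i < j} (∂f_j/∂x_i - ∂f_i/∂x_j) dx_i ∧ dx_j.
  coefficient of dx ∧ dy: ∂f_2/∂x - ∂f_1/∂y = ∂(x^2 + 3*x*y + z^2)/∂x - ∂(z*(-x + 4*y))/∂y = 2*x + 3*y - 4*z
  coefficient of dx ∧ dz: ∂f_3/∂x - ∂f_1/∂z = ∂(2*x*y)/∂x - ∂(z*(-x + 4*y))/∂z = x - 2*y
  coefficient of dy ∧ dz: ∂f_3/∂y - ∂f_2/∂z = ∂(2*x*y)/∂y - ∂(x^2 + 3*x*y + z^2)/∂z = 2*x - 2*z
Assembling: d(omega) = (2*x + 3*y - 4*z) dx ∧ dy + (x - 2*y) dx ∧ dz + (2*x - 2*z) dy ∧ dz.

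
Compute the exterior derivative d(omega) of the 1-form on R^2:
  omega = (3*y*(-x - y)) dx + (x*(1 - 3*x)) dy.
d(omega) = (-3*x + 6*y + 1) dx ∧ dy

For a 1-form omega = sum_i f_i dx_i, the exterior derivative is
  d(omega) = sum_{i < j} (∂f_j/∂x_i - ∂f_i/∂x_j) dx_i ∧ dx_j.
  coefficient of dx ∧ dy: ∂f_2/∂x - ∂f_1/∂y = ∂(x*(1 - 3*x))/∂x - ∂(3*y*(-x - y))/∂y = -3*x + 6*y + 1
Assembling: d(omega) = (-3*x + 6*y + 1) dx ∧ dy.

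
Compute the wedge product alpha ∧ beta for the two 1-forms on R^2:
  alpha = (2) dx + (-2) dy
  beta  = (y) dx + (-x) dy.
alpha ∧ beta = (-2*x + 2*y) dx ∧ dy

Distribute the wedge, using dx_i ∧ dx_j = -dx_j ∧ dx_i and dx_i ∧ dx_i = 0. For each pair (i, j) with i < j, the coefficient of dx_i ∧ dx_j in alpha ∧ beta is (alpha_i * beta_j - alpha_j * beta_i). Collecting: alpha ∧ beta = (-2*x + 2*y) dx ∧ dy.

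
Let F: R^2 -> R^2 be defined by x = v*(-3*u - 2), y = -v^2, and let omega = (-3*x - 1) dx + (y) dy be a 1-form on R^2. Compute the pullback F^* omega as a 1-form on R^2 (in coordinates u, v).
F^* omega = (3*v*(-9*u*v - 6*v + 1)) du + (-27*u^2*v - 36*u*v + 3*u + 2*v^3 - 12*v + 2) dv

Using F^*(f dg) = (f ∘ F) d(g ∘ F), substitute each coordinate x_i by F_i(u, v) in f_i, and replace dx_i by d F_i = (∂F_i/∂u) du + (∂F_i/∂v) dv.
  For the x component: f_1(F) = 9*u*v + 6*v - 1; d F_1 = (-3*v) du + (-3*u - 2) dv
  For the y component: f_2(F) = -v^2; d F_2 = (0) du + (-2*v) dv
Combining and collecting du, dv coefficients:
  coeff of du: 3*v*(-9*u*v - 6*v + 1)
  coeff of dv: -27*u^2*v - 36*u*v + 3*u + 2*v^3 - 12*v + 2
F^* omega = (3*v*(-9*u*v - 6*v + 1)) du + (-27*u^2*v - 36*u*v + 3*u + 2*v^3 - 12*v + 2) dv.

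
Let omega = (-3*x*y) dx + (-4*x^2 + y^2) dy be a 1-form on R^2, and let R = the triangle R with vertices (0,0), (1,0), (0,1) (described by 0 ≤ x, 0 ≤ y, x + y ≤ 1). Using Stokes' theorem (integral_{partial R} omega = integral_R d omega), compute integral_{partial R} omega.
integral_(partial R) omega = -5/6

Stokes: integral_partial_R omega = integral_R d omega with d omega = (∂Q/∂x - ∂P/∂y) dx ∧ dy.
  ∂Q/∂x = -8*x
  ∂P/∂y = -3*x
  integrand = ∂Q/∂x - ∂P/∂y = -5*x.
Integrating over R: integral_0^1 integral_0^{1-x} (-5*x) dy dx = -5/6.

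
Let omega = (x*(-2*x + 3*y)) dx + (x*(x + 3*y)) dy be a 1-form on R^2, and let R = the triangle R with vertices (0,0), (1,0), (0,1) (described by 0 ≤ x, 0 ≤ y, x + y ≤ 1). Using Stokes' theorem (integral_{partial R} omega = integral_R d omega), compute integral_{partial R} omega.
integral_(partial R) omega = 1/3

Stokes: integral_partial_R omega = integral_R d omega with d omega = (∂Q/∂x - ∂P/∂y) dx ∧ dy.
  ∂Q/∂x = 2*x + 3*y
  ∂P/∂y = 3*x
  integrand = ∂Q/∂x - ∂P/∂y = -x + 3*y.
Integrating over R: integral_0^1 integral_0^{1-x} (-x + 3*y) dy dx = 1/3.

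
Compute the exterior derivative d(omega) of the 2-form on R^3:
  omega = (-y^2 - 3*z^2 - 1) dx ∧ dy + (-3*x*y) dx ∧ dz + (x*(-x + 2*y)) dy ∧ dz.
d(omega) = (x + 2*y - 6*z) dx ∧ dy ∧ dz

For a 2-form omega = sum_{i<j} g_{ij} dx_i ∧ dx_j, the exterior derivative is
  d(omega) = sum_{i<j} d(g_{ij}) ∧ dx_i ∧ dx_j = sum_{i<j, k} (∂g_{ij}/∂x_k) dx_k ∧ dx_i ∧ dx_j.
Expand each term, using dx_k ∧ dx_i ∧ dx_j = sgn(permutation) dx_{(a)} ∧ dx_{(b)} ∧ dx_{(c)} with (a < b < c) sorted:
  d(-y^2 - 3*z^2 - 1) includes (∂/∂z)(-y^2 - 3*z^2 - 1) dz = (-6*z) dz, which multiplied by dx ∧ dy gives (-6*z) dx ∧ dy ∧ dz
  d(-3*x*y) includes (∂/∂y)(-3*x*y) dy = (-3*x) dy, which multiplied by dx ∧ dz gives (3*x) dx ∧ dy ∧ dz
  d(x*(-x + 2*y)) includes (∂/∂x)(x*(-x + 2*y)) dx = (-2*x + 2*y) dx, which multiplied by dy ∧ dz gives (-2*x + 2*y) dx ∧ dy ∧ dz
Collecting like 3-forms: d(omega) = (x + 2*y - 6*z) dx ∧ dy ∧ dz.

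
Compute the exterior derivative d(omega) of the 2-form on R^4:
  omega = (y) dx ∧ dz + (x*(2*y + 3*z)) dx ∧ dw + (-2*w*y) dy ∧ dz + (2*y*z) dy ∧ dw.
d(omega) = (-1) dx ∧ dy ∧ dz + (-2*x) dx ∧ dy ∧ dw + (-3*x) dx ∧ dz ∧ dw + (-4*y) dy ∧ dz ∧ dw

For a 2-form omega = sum_{i<j} g_{ij} dx_i ∧ dx_j, the exterior derivative is
  d(omega) = sum_{i<j} d(g_{ij}) ∧ dx_i ∧ dx_j = sum_{i<j, k} (∂g_{ij}/∂x_k) dx_k ∧ dx_i ∧ dx_j.
Expand each term, using dx_k ∧ dx_i ∧ dx_j = sgn(permutation) dx_{(a)} ∧ dx_{(b)} ∧ dx_{(c)} with (a < b < c) sorted:
  d(y) includes (∂/∂y)(y) dy = (1) dy, which multiplied by dx ∧ dz gives (-1) dx ∧ dy ∧ dz
  d(x*(2*y + 3*z)) includes (∂/∂y)(x*(2*y + 3*z)) dy = (2*x) dy, which multiplied by dx ∧ dw gives (-2*x) dx ∧ dy ∧ dw
  d(x*(2*y + 3*z)) includes (∂/∂z)(x*(2*y + 3*z)) dz = (3*x) dz, which multiplied by dx ∧ dw gives (-3*x) dx ∧ dz ∧ dw
  d(-2*w*y) includes (∂/∂w)(-2*w*y) dw = (-2*y) dw, which multiplied by dy ∧ dz gives (-2*y) dy ∧ dz ∧ dw
  d(2*y*z) includes (∂/∂z)(2*y*z) dz = (2*y) dz, which multiplied by dy ∧ dw gives (-2*y) dy ∧ dz ∧ dw
Collecting like 3-forms: d(omega) = (-1) dx ∧ dy ∧ dz + (-2*x) dx ∧ dy ∧ dw + (-3*x) dx ∧ dz ∧ dw + (-4*y) dy ∧ dz ∧ dw.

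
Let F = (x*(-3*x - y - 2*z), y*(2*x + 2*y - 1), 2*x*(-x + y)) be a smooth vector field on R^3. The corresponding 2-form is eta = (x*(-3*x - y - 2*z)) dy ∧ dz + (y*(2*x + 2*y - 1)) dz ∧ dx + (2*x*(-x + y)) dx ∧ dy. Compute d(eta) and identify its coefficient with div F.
d(eta) = (-4*x + 3*y - 2*z - 1) dx ∧ dy ∧ dz; div F = -4*x + 3*y - 2*z - 1

For a 2-form in R^3 of the form above, applying d gives a 3-form with coefficient ∂P/∂x + ∂Q/∂y + ∂R/∂z:
  ∂P/∂x = -6*x - y - 2*z
  ∂Q/∂y = 2*x + 4*y - 1
  ∂R/∂z = 0
Sum = -4*x + 3*y - 2*z - 1, which is exactly div F.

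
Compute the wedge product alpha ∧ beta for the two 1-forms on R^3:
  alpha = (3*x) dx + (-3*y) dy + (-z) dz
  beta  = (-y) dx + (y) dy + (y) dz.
alpha ∧ beta = (3*y*(x - y)) dx ∧ dy + (y*(3*x - z)) dx ∧ dz + (y*(-3*y + z)) dy ∧ dz

Distribute the wedge, using dx_i ∧ dx_j = -dx_j ∧ dx_i and dx_i ∧ dx_i = 0. For each pair (i, j) with i < j, the coefficient of dx_i ∧ dx_j in alpha ∧ beta is (alpha_i * beta_j - alpha_j * beta_i). Collecting: alpha ∧ beta = (3*y*(x - y)) dx ∧ dy + (y*(3*x - z)) dx ∧ dz + (y*(-3*y + z)) dy ∧ dz.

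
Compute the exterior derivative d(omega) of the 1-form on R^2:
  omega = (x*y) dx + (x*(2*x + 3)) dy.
d(omega) = (3*x + 3) dx ∧ dy

For a 1-form omega = sum_i f_i dx_i, the exterior derivative is
  d(omega) = sum_{i < j} (∂f_j/∂x_i - ∂f_i/∂x_j) dx_i ∧ dx_j.
  coefficient of dx ∧ dy: ∂f_2/∂x - ∂f_1/∂y = ∂(x*(2*x + 3))/∂x - ∂(x*y)/∂y = 3*x + 3
Assembling: d(omega) = (3*x + 3) dx ∧ dy.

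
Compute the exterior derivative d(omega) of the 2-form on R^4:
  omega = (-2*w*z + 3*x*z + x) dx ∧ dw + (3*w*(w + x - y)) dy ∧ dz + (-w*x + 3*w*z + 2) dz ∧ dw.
d(omega) = (w - 3*x) dx ∧ dz ∧ dw + (3*w) dx ∧ dy ∧ dz + (6*w + 3*x - 3*y) dy ∧ dz ∧ dw

For a 2-form omega = sum_{i<j} g_{ij} dx_i ∧ dx_j, the exterior derivative is
  d(omega) = sum_{i<j} d(g_{ij}) ∧ dx_i ∧ dx_j = sum_{i<j, k} (∂g_{ij}/∂x_k) dx_k ∧ dx_i ∧ dx_j.
Expand each term, using dx_k ∧ dx_i ∧ dx_j = sgn(permutation) dx_{(a)} ∧ dx_{(b)} ∧ dx_{(c)} with (a < b < c) sorted:
  d(-2*w*z + 3*x*z + x) includes (∂/∂z)(-2*w*z + 3*x*z + x) dz = (-2*w + 3*x) dz, which multiplied by dx ∧ dw gives (2*w - 3*x) dx ∧ dz ∧ dw
  d(3*w*(w + x - y)) includes (∂/∂x)(3*w*(w + x - y)) dx = (3*w) dx, which multiplied by dy ∧ dz gives (3*w) dx ∧ dy ∧ dz
  d(3*w*(w + x - y)) includes (∂/∂w)(3*w*(w + x - y)) dw = (6*w + 3*x - 3*y) dw, which multiplied by dy ∧ dz gives (6*w + 3*x - 3*y) dy ∧ dz ∧ dw
  d(-w*x + 3*w*z + 2) includes (∂/∂x)(-w*x + 3*w*z + 2) dx = (-w) dx, which multiplied by dz ∧ dw gives (-w) dx ∧ dz ∧ dw
Collecting like 3-forms: d(omega) = (w - 3*x) dx ∧ dz ∧ dw + (3*w) dx ∧ dy ∧ dz + (6*w + 3*x - 3*y) dy ∧ dz ∧ dw.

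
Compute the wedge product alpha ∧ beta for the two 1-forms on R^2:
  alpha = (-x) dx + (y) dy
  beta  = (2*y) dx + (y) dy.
alpha ∧ beta = (-y*(x + 2*y)) dx ∧ dy

Distribute the wedge, using dx_i ∧ dx_j = -dx_j ∧ dx_i and dx_i ∧ dx_i = 0. For each pair (i, j) with i < j, the coefficient of dx_i ∧ dx_j in alpha ∧ beta is (alpha_i * beta_j - alpha_j * beta_i). Collecting: alpha ∧ beta = (-y*(x + 2*y)) dx ∧ dy.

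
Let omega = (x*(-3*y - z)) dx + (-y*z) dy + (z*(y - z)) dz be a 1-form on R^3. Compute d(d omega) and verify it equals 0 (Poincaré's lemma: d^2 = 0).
d(d omega) = 0

Step 1: d omega = sum_{i<j} (∂f_j/∂x_i - ∂f_i/∂x_j) dx_i ∧ dx_j:
  coeff of dx ∧ dy: 3*x
  coeff of dx ∧ dz: x
  coeff of dy ∧ dz: y + z
Step 2: Apply d again to each 2-form coefficient. The only possible 3-form in R^3 is dx ∧ dy ∧ dz, with coefficient
  ∂(coeff of dy∧dz)/∂x - ∂(coeff of dx∧dz)/∂y + ∂(coeff of dx∧dy)/∂z
  = ∂/∂x (y + z) - ∂/∂y (x) + ∂/∂z (3*x).
Each of these terms simplifies to sums of mixed partials that cancel in pairs. The result is 0 (by equality of mixed partials for smooth functions — Schwarz / Clairaut).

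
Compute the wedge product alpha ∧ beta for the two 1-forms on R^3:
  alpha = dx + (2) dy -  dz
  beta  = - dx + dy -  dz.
alpha ∧ beta = (3) dx ∧ dy + (-2) dx ∧ dz + (-1) dy ∧ dz

Distribute the wedge, using dx_i ∧ dx_j = -dx_j ∧ dx_i and dx_i ∧ dx_i = 0. For each pair (i, j) with i < j, the coefficient of dx_i ∧ dx_j in alpha ∧ beta is (alpha_i * beta_j - alpha_j * beta_i). Collecting: alpha ∧ beta = (3) dx ∧ dy + (-2) dx ∧ dz + (-1) dy ∧ dz.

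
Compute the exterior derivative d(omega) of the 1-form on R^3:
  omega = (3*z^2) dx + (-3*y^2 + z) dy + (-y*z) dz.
d(omega) = (-6*z) dx ∧ dz + (-z - 1) dy ∧ dz

For a 1-form omega = sum_i f_i dx_i, the exterior derivative is
  d(omega) = sum_{i < j} (∂f_j/∂x_i - ∂f_i/∂x_j) dx_i ∧ dx_j.
  coefficient of dx ∧ dz: ∂f_3/∂x - ∂f_1/∂z = ∂(-y*z)/∂x - ∂(3*z^2)/∂z = -6*z
  coefficient of dy ∧ dz: ∂f_3/∂y - ∂f_2/∂z = ∂(-y*z)/∂y - ∂(-3*y^2 + z)/∂z = -z - 1
Assembling: d(omega) = (-6*z) dx ∧ dz + (-z - 1) dy ∧ dz.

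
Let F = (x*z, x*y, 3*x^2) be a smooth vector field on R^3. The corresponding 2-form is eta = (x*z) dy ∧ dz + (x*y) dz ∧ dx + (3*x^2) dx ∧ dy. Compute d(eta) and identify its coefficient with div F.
d(eta) = (x + z) dx ∧ dy ∧ dz; div F = x + z

For a 2-form in R^3 of the form above, applying d gives a 3-form with coefficient ∂P/∂x + ∂Q/∂y + ∂R/∂z:
  ∂P/∂x = z
  ∂Q/∂y = x
  ∂R/∂z = 0
Sum = x + z, which is exactly div F.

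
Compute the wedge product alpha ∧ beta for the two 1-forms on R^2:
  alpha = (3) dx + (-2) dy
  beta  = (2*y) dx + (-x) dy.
alpha ∧ beta = (-3*x + 4*y) dx ∧ dy

Distribute the wedge, using dx_i ∧ dx_j = -dx_j ∧ dx_i and dx_i ∧ dx_i = 0. For each pair (i, j) with i < j, the coefficient of dx_i ∧ dx_j in alpha ∧ beta is (alpha_i * beta_j - alpha_j * beta_i). Collecting: alpha ∧ beta = (-3*x + 4*y) dx ∧ dy.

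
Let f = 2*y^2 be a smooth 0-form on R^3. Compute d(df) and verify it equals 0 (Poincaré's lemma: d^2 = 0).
d(df) = 0

Step 1: df = sum_i (∂f/∂x_i) dx_i = (0) dx + (4*y) dy + (0) dz.
Step 2: Apply d again. Using the 1-form formula, the coefficient of dx ∧ dy in d(df) is ∂^2 f/∂x ∂y - ∂^2 f/∂y ∂x = (0) - (0) = 0 (equality of mixed partials for smooth f).
Similarly for dx ∧ dz and dy ∧ dz — all coefficients vanish. So d(df) = 0.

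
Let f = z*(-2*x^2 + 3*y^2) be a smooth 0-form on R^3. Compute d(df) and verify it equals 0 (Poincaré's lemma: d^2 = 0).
d(df) = 0

Step 1: df = sum_i (∂f/∂x_i) dx_i = (-4*x*z) dx + (6*y*z) dy + (-2*x^2 + 3*y^2) dz.
Step 2: Apply d again. Using the 1-form formula, the coefficient of dx ∧ dy in d(df) is ∂^2 f/∂x ∂y - ∂^2 f/∂y ∂x = (0) - (0) = 0 (equality of mixed partials for smooth f).
Similarly for dx ∧ dz and dy ∧ dz — all coefficients vanish. So d(df) = 0.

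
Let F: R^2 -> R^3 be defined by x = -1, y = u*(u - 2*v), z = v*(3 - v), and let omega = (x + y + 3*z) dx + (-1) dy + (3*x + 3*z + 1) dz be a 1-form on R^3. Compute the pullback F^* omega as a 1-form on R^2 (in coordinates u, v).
F^* omega = (-2*u + 2*v) du + (2*u + 6*v^3 - 27*v^2 + 31*v - 6) dv

Using F^*(f dg) = (f ∘ F) d(g ∘ F), substitute each coordinate x_i by F_i(u, v) in f_i, and replace dx_i by d F_i = (∂F_i/∂u) du + (∂F_i/∂v) dv.
  For the x component: f_1(F) = u^2 - 2*u*v - 3*v^2 + 9*v - 1; d F_1 = (0) du + (0) dv
  For the y component: f_2(F) = -1; d F_2 = (2*u - 2*v) du + (-2*u) dv
  For the z component: f_3(F) = -3*v^2 + 9*v - 2; d F_3 = (0) du + (3 - 2*v) dv
Combining and collecting du, dv coefficients:
  coeff of du: -2*u + 2*v
  coeff of dv: 2*u + 6*v^3 - 27*v^2 + 31*v - 6
F^* omega = (-2*u + 2*v) du + (2*u + 6*v^3 - 27*v^2 + 31*v - 6) dv.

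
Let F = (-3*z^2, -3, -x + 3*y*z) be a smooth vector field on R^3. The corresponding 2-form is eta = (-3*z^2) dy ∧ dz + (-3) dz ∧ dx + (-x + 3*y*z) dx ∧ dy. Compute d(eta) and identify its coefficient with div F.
d(eta) = (3*y) dx ∧ dy ∧ dz; div F = 3*y

For a 2-form in R^3 of the form above, applying d gives a 3-form with coefficient ∂P/∂x + ∂Q/∂y + ∂R/∂z:
  ∂P/∂x = 0
  ∂Q/∂y = 0
  ∂R/∂z = 3*y
Sum = 3*y, which is exactly div F.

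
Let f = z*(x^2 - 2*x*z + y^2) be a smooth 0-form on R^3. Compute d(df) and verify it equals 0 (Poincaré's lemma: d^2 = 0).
d(df) = 0

Step 1: df = sum_i (∂f/∂x_i) dx_i = (2*z*(x - z)) dx + (2*y*z) dy + (x^2 - 4*x*z + y^2) dz.
Step 2: Apply d again. Using the 1-form formula, the coefficient of dx ∧ dy in d(df) is ∂^2 f/∂x ∂y - ∂^2 f/∂y ∂x = (0) - (0) = 0 (equality of mixed partials for smooth f).
Similarly for dx ∧ dz and dy ∧ dz — all coefficients vanish. So d(df) = 0.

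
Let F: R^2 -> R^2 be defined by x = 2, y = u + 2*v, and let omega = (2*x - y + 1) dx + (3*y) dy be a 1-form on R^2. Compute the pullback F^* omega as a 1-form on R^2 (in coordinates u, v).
F^* omega = (3*u + 6*v) du + (6*u + 12*v) dv

Using F^*(f dg) = (f ∘ F) d(g ∘ F), substitute each coordinate x_i by F_i(u, v) in f_i, and replace dx_i by d F_i = (∂F_i/∂u) du + (∂F_i/∂v) dv.
  For the x component: f_1(F) = -u - 2*v + 5; d F_1 = (0) du + (0) dv
  For the y component: f_2(F) = 3*u + 6*v; d F_2 = (1) du + (2) dv
Combining and collecting du, dv coefficients:
  coeff of du: 3*u + 6*v
  coeff of dv: 6*u + 12*v
F^* omega = (3*u + 6*v) du + (6*u + 12*v) dv.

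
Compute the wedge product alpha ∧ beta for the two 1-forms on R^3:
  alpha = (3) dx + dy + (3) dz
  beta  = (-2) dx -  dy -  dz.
alpha ∧ beta = (-1) dx ∧ dy + (3) dx ∧ dz + (2) dy ∧ dz

Distribute the wedge, using dx_i ∧ dx_j = -dx_j ∧ dx_i and dx_i ∧ dx_i = 0. For each pair (i, j) with i < j, the coefficient of dx_i ∧ dx_j in alpha ∧ beta is (alpha_i * beta_j - alpha_j * beta_i). Collecting: alpha ∧ beta = (-1) dx ∧ dy + (3) dx ∧ dz + (2) dy ∧ dz.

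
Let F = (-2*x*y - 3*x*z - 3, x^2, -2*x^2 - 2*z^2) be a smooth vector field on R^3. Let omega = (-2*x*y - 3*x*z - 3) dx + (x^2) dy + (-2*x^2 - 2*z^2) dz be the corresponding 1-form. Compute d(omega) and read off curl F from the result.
d(omega) = (0) dy ∧ dz + (x) dz ∧ dx + (4*x) dx ∧ dy; curl F = (0, x, 4*x)

d omega = sum_{i<j} (∂f_j/∂x_i - ∂f_i/∂x_j) dx_i ∧ dx_j. Under the identification (dy ∧ dz, dz ∧ dx, dx ∧ dy) ↔ (e_x, e_y, e_z), the coefficients are exactly the components of curl F. Compute:
  ∂R/∂y - ∂Q/∂z = (0) - (0) = 0
  ∂P/∂z - ∂R/∂x = (-3*x) - (-4*x) = x
  ∂Q/∂x - ∂P/∂y = (2*x) - (-2*x) = 4*x.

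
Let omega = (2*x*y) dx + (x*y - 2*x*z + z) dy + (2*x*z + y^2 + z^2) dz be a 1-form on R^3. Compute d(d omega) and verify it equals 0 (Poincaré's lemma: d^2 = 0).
d(d omega) = 0

Step 1: d omega = sum_{i<j} (∂f_j/∂x_i - ∂f_i/∂x_j) dx_i ∧ dx_j:
  coeff of dx ∧ dy: -2*x + y - 2*z
  coeff of dx ∧ dz: 2*z
  coeff of dy ∧ dz: 2*x + 2*y - 1
Step 2: Apply d again to each 2-form coefficient. The only possible 3-form in R^3 is dx ∧ dy ∧ dz, with coefficient
  ∂(coeff of dy∧dz)/∂x - ∂(coeff of dx∧dz)/∂y + ∂(coeff of dx∧dy)/∂z
  = ∂/∂x (2*x + 2*y - 1) - ∂/∂y (2*z) + ∂/∂z (-2*x + y - 2*z).
Each of these terms simplifies to sums of mixed partials that cancel in pairs. The result is 0 (by equality of mixed partials for smooth functions — Schwarz / Clairaut).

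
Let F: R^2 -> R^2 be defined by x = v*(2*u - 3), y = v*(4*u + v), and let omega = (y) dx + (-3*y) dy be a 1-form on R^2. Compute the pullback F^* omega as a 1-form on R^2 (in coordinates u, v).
F^* omega = (10*v^2*(-4*u - v)) du + (v*(-40*u^2 - 34*u*v - 12*u - 6*v^2 - 3*v)) dv

Using F^*(f dg) = (f ∘ F) d(g ∘ F), substitute each coordinate x_i by F_i(u, v) in f_i, and replace dx_i by d F_i = (∂F_i/∂u) du + (∂F_i/∂v) dv.
  For the x component: f_1(F) = v*(4*u + v); d F_1 = (2*v) du + (2*u - 3) dv
  For the y component: f_2(F) = 3*v*(-4*u - v); d F_2 = (4*v) du + (4*u + 2*v) dv
Combining and collecting du, dv coefficients:
  coeff of du: 10*v^2*(-4*u - v)
  coeff of dv: v*(-40*u^2 - 34*u*v - 12*u - 6*v^2 - 3*v)
F^* omega = (10*v^2*(-4*u - v)) du + (v*(-40*u^2 - 34*u*v - 12*u - 6*v^2 - 3*v)) dv.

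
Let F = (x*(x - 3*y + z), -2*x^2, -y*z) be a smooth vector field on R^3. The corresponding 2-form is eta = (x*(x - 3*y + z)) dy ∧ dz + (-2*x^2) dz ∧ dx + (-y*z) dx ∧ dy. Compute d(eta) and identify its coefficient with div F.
d(eta) = (2*x - 4*y + z) dx ∧ dy ∧ dz; div F = 2*x - 4*y + z

For a 2-form in R^3 of the form above, applying d gives a 3-form with coefficient ∂P/∂x + ∂Q/∂y + ∂R/∂z:
  ∂P/∂x = 2*x - 3*y + z
  ∂Q/∂y = 0
  ∂R/∂z = -y
Sum = 2*x - 4*y + z, which is exactly div F.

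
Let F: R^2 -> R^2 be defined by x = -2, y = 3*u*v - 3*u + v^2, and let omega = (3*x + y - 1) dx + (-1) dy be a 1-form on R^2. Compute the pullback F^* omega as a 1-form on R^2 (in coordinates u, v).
F^* omega = (3 - 3*v) du + (-3*u - 2*v) dv

Using F^*(f dg) = (f ∘ F) d(g ∘ F), substitute each coordinate x_i by F_i(u, v) in f_i, and replace dx_i by d F_i = (∂F_i/∂u) du + (∂F_i/∂v) dv.
  For the x component: f_1(F) = 3*u*v - 3*u + v^2 - 7; d F_1 = (0) du + (0) dv
  For the y component: f_2(F) = -1; d F_2 = (3*v - 3) du + (3*u + 2*v) dv
Combining and collecting du, dv coefficients:
  coeff of du: 3 - 3*v
  coeff of dv: -3*u - 2*v
F^* omega = (3 - 3*v) du + (-3*u - 2*v) dv.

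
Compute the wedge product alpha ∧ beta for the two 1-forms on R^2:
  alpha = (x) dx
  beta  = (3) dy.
alpha ∧ beta = (3*x) dx ∧ dy

Distribute the wedge, using dx_i ∧ dx_j = -dx_j ∧ dx_i and dx_i ∧ dx_i = 0. For each pair (i, j) with i < j, the coefficient of dx_i ∧ dx_j in alpha ∧ beta is (alpha_i * beta_j - alpha_j * beta_i). Collecting: alpha ∧ beta = (3*x) dx ∧ dy.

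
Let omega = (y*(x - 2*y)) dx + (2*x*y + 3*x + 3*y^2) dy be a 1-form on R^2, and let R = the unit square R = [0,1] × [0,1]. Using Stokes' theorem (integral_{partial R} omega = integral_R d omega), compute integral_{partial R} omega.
integral_(partial R) omega = 11/2

Stokes: integral_partial_R omega = integral_R d omega with d omega = (∂Q/∂x - ∂P/∂y) dx ∧ dy.
  ∂Q/∂x = 2*y + 3
  ∂P/∂y = x - 4*y
  integrand = ∂Q/∂x - ∂P/∂y = -x + 6*y + 3.
Integrating over R: integral_0^1 integral_0^1 (-x + 6*y + 3) dx dy = 11/2.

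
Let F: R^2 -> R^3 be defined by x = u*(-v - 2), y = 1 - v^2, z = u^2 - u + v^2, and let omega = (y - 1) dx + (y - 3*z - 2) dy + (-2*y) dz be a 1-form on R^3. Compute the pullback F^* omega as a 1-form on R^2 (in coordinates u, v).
F^* omega = (4*u*v^2 - 4*u + v^3 + 2) du + (v*(6*u^2 + u*v - 6*u + 12*v^2 - 2)) dv

Using F^*(f dg) = (f ∘ F) d(g ∘ F), substitute each coordinate x_i by F_i(u, v) in f_i, and replace dx_i by d F_i = (∂F_i/∂u) du + (∂F_i/∂v) dv.
  For the x component: f_1(F) = -v^2; d F_1 = (-v - 2) du + (-u) dv
  For the y component: f_2(F) = -3*u^2 + 3*u - 4*v^2 - 1; d F_2 = (0) du + (-2*v) dv
  For the z component: f_3(F) = 2*v^2 - 2; d F_3 = (2*u - 1) du + (2*v) dv
Combining and collecting du, dv coefficients:
  coeff of du: 4*u*v^2 - 4*u + v^3 + 2
  coeff of dv: v*(6*u^2 + u*v - 6*u + 12*v^2 - 2)
F^* omega = (4*u*v^2 - 4*u + v^3 + 2) du + (v*(6*u^2 + u*v - 6*u + 12*v^2 - 2)) dv.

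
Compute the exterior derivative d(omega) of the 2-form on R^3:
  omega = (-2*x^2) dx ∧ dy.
d(omega) = 0

For a 2-form omega = sum_{i<j} g_{ij} dx_i ∧ dx_j, the exterior derivative is
  d(omega) = sum_{i<j} d(g_{ij}) ∧ dx_i ∧ dx_j = sum_{i<j, k} (∂g_{ij}/∂x_k) dx_k ∧ dx_i ∧ dx_j.
Expand each term, using dx_k ∧ dx_i ∧ dx_j = sgn(permutation) dx_{(a)} ∧ dx_{(b)} ∧ dx_{(c)} with (a < b < c) sorted:

Collecting like 3-forms: d(omega) = 0.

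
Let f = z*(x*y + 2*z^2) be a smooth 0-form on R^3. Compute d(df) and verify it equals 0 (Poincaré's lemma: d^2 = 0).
d(df) = 0

Step 1: df = sum_i (∂f/∂x_i) dx_i = (y*z) dx + (x*z) dy + (x*y + 6*z^2) dz.
Step 2: Apply d again. Using the 1-form formula, the coefficient of dx ∧ dy in d(df) is ∂^2 f/∂x ∂y - ∂^2 f/∂y ∂x = (z) - (z) = 0 (equality of mixed partials for smooth f).
Similarly for dx ∧ dz and dy ∧ dz — all coefficients vanish. So d(df) = 0.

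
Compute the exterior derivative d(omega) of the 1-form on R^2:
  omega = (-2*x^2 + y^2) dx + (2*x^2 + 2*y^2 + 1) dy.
d(omega) = (4*x - 2*y) dx ∧ dy

For a 1-form omega = sum_i f_i dx_i, the exterior derivative is
  d(omega) = sum_{i < j} (∂f_j/∂x_i - ∂f_i/∂x_j) dx_i ∧ dx_j.
  coefficient of dx ∧ dy: ∂f_2/∂x - ∂f_1/∂y = ∂(2*x^2 + 2*y^2 + 1)/∂x - ∂(-2*x^2 + y^2)/∂y = 4*x - 2*y
Assembling: d(omega) = (4*x - 2*y) dx ∧ dy.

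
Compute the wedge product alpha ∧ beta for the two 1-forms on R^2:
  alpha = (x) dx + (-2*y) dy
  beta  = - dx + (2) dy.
alpha ∧ beta = (2*x - 2*y) dx ∧ dy

Distribute the wedge, using dx_i ∧ dx_j = -dx_j ∧ dx_i and dx_i ∧ dx_i = 0. For each pair (i, j) with i < j, the coefficient of dx_i ∧ dx_j in alpha ∧ beta is (alpha_i * beta_j - alpha_j * beta_i). Collecting: alpha ∧ beta = (2*x - 2*y) dx ∧ dy.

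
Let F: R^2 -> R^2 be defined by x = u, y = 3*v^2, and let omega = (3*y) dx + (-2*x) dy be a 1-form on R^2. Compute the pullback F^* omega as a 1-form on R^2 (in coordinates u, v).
F^* omega = (9*v^2) du + (-12*u*v) dv

Using F^*(f dg) = (f ∘ F) d(g ∘ F), substitute each coordinate x_i by F_i(u, v) in f_i, and replace dx_i by d F_i = (∂F_i/∂u) du + (∂F_i/∂v) dv.
  For the x component: f_1(F) = 9*v^2; d F_1 = (1) du + (0) dv
  For the y component: f_2(F) = -2*u; d F_2 = (0) du + (6*v) dv
Combining and collecting du, dv coefficients:
  coeff of du: 9*v^2
  coeff of dv: -12*u*v
F^* omega = (9*v^2) du + (-12*u*v) dv.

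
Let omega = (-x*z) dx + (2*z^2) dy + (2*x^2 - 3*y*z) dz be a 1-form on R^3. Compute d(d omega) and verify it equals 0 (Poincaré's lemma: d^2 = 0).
d(d omega) = 0

Step 1: d omega = sum_{i<j} (∂f_j/∂x_i - ∂f_i/∂x_j) dx_i ∧ dx_j:
  coeff of dx ∧ dy: 0
  coeff of dx ∧ dz: 5*x
  coeff of dy ∧ dz: -7*z
Step 2: Apply d again to each 2-form coefficient. The only possible 3-form in R^3 is dx ∧ dy ∧ dz, with coefficient
  ∂(coeff of dy∧dz)/∂x - ∂(coeff of dx∧dz)/∂y + ∂(coeff of dx∧dy)/∂z
  = ∂/∂x (-7*z) - ∂/∂y (5*x) + ∂/∂z (0).
Each of these terms simplifies to sums of mixed partials that cancel in pairs. The result is 0 (by equality of mixed partials for smooth functions — Schwarz / Clairaut).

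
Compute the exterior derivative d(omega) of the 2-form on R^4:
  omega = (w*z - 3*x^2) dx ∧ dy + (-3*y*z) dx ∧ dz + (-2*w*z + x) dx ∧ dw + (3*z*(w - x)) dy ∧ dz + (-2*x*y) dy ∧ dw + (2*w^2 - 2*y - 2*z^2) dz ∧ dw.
d(omega) = (w) dx ∧ dy ∧ dz + (-2*y + z) dx ∧ dy ∧ dw + (2*w) dx ∧ dz ∧ dw + (3*z - 2) dy ∧ dz ∧ dw

For a 2-form omega = sum_{i<j} g_{ij} dx_i ∧ dx_j, the exterior derivative is
  d(omega) = sum_{i<j} d(g_{ij}) ∧ dx_i ∧ dx_j = sum_{i<j, k} (∂g_{ij}/∂x_k) dx_k ∧ dx_i ∧ dx_j.
Expand each term, using dx_k ∧ dx_i ∧ dx_j = sgn(permutation) dx_{(a)} ∧ dx_{(b)} ∧ dx_{(c)} with (a < b < c) sorted:
  d(w*z - 3*x^2) includes (∂/∂z)(w*z - 3*x^2) dz = (w) dz, which multiplied by dx ∧ dy gives (w) dx ∧ dy ∧ dz
  d(w*z - 3*x^2) includes (∂/∂w)(w*z - 3*x^2) dw = (z) dw, which multiplied by dx ∧ dy gives (z) dx ∧ dy ∧ dw
  d(-3*y*z) includes (∂/∂y)(-3*y*z) dy = (-3*z) dy, which multiplied by dx ∧ dz gives (3*z) dx ∧ dy ∧ dz
  d(-2*w*z + x) includes (∂/∂z)(-2*w*z + x) dz = (-2*w) dz, which multiplied by dx ∧ dw gives (2*w) dx ∧ dz ∧ dw
  d(3*z*(w - x)) includes (∂/∂x)(3*z*(w - x)) dx = (-3*z) dx, which multiplied by dy ∧ dz gives (-3*z) dx ∧ dy ∧ dz
  d(3*z*(w - x)) includes (∂/∂w)(3*z*(w - x)) dw = (3*z) dw, which multiplied by dy ∧ dz gives (3*z) dy ∧ dz ∧ dw
  d(-2*x*y) includes (∂/∂x)(-2*x*y) dx = (-2*y) dx, which multiplied by dy ∧ dw gives (-2*y) dx ∧ dy ∧ dw
  d(2*w^2 - 2*y - 2*z^2) includes (∂/∂y)(2*w^2 - 2*y - 2*z^2) dy = (-2) dy, which multiplied by dz ∧ dw gives (-2) dy ∧ dz ∧ dw
Collecting like 3-forms: d(omega) = (w) dx ∧ dy ∧ dz + (-2*y + z) dx ∧ dy ∧ dw + (2*w) dx ∧ dz ∧ dw + (3*z - 2) dy ∧ dz ∧ dw.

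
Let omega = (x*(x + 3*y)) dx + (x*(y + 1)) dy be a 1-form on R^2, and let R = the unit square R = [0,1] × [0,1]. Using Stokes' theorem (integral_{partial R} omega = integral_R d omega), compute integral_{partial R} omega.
integral_(partial R) omega = 0

Stokes: integral_partial_R omega = integral_R d omega with d omega = (∂Q/∂x - ∂P/∂y) dx ∧ dy.
  ∂Q/∂x = y + 1
  ∂P/∂y = 3*x
  integrand = ∂Q/∂x - ∂P/∂y = -3*x + y + 1.
Integrating over R: integral_0^1 integral_0^1 (-3*x + y + 1) dx dy = 0.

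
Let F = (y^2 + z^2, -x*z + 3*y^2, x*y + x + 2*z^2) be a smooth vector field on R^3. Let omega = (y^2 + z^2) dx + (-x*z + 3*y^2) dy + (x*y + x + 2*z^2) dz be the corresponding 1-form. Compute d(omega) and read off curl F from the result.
d(omega) = (2*x) dy ∧ dz + (-y + 2*z - 1) dz ∧ dx + (-2*y - z) dx ∧ dy; curl F = (2*x, -y + 2*z - 1, -2*y - z)

d omega = sum_{i<j} (∂f_j/∂x_i - ∂f_i/∂x_j) dx_i ∧ dx_j. Under the identification (dy ∧ dz, dz ∧ dx, dx ∧ dy) ↔ (e_x, e_y, e_z), the coefficients are exactly the components of curl F. Compute:
  ∂R/∂y - ∂Q/∂z = (x) - (-x) = 2*x
  ∂P/∂z - ∂R/∂x = (2*z) - (y + 1) = -y + 2*z - 1
  ∂Q/∂x - ∂P/∂y = (-z) - (2*y) = -2*y - z.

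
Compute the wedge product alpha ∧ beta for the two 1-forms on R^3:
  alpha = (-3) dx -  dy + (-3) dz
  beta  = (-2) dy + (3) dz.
alpha ∧ beta = (6) dx ∧ dy + (-9) dx ∧ dz + (-9) dy ∧ dz

Distribute the wedge, using dx_i ∧ dx_j = -dx_j ∧ dx_i and dx_i ∧ dx_i = 0. For each pair (i, j) with i < j, the coefficient of dx_i ∧ dx_j in alpha ∧ beta is (alpha_i * beta_j - alpha_j * beta_i). Collecting: alpha ∧ beta = (6) dx ∧ dy + (-9) dx ∧ dz + (-9) dy ∧ dz.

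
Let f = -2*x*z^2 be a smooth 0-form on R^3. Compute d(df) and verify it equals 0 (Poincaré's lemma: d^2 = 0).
d(df) = 0

Step 1: df = sum_i (∂f/∂x_i) dx_i = (-2*z^2) dx + (0) dy + (-4*x*z) dz.
Step 2: Apply d again. Using the 1-form formula, the coefficient of dx ∧ dy in d(df) is ∂^2 f/∂x ∂y - ∂^2 f/∂y ∂x = (0) - (0) = 0 (equality of mixed partials for smooth f).
Similarly for dx ∧ dz and dy ∧ dz — all coefficients vanish. So d(df) = 0.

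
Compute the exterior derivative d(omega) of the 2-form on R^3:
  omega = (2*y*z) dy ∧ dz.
d(omega) = 0

For a 2-form omega = sum_{i<j} g_{ij} dx_i ∧ dx_j, the exterior derivative is
  d(omega) = sum_{i<j} d(g_{ij}) ∧ dx_i ∧ dx_j = sum_{i<j, k} (∂g_{ij}/∂x_k) dx_k ∧ dx_i ∧ dx_j.
Expand each term, using dx_k ∧ dx_i ∧ dx_j = sgn(permutation) dx_{(a)} ∧ dx_{(b)} ∧ dx_{(c)} with (a < b < c) sorted:

Collecting like 3-forms: d(omega) = 0.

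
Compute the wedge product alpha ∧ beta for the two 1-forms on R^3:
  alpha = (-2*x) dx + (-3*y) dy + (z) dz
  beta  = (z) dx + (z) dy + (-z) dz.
alpha ∧ beta = (z*(-2*x + 3*y)) dx ∧ dy + (z*(2*x - z)) dx ∧ dz + (z*(3*y - z)) dy ∧ dz

Distribute the wedge, using dx_i ∧ dx_j = -dx_j ∧ dx_i and dx_i ∧ dx_i = 0. For each pair (i, j) with i < j, the coefficient of dx_i ∧ dx_j in alpha ∧ beta is (alpha_i * beta_j - alpha_j * beta_i). Collecting: alpha ∧ beta = (z*(-2*x + 3*y)) dx ∧ dy + (z*(2*x - z)) dx ∧ dz + (z*(3*y - z)) dy ∧ dz.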